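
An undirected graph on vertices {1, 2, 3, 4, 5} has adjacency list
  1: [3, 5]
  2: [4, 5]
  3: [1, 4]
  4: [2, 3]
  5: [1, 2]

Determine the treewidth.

2

A width-2 tree decomposition is:
Bags: B1 = {1, 3, 5}  B2 = {3, 4, 5}  B3 = {2, 4, 5}
Tree: B1–B2, B2–B3
The largest bag has 3 vertices, giving width 2; this decomposition certifies tw(G) ≤ 2. The edges 5–1–3–4–2–5 form a cycle, so G is not a tree and its treewidth is at least 2. Combining the bounds, tw(G) = 2.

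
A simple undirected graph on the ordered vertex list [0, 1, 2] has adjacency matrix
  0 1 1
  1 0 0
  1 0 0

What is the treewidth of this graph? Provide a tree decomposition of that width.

Treewidth 1.
Bags: B1 = {0, 1}  B2 = {0, 2}
Tree: B1–B2

The largest bag has 2 vertices, giving width 1; this decomposition certifies tw(G) ≤ 1. Since G has at least one edge (e.g. 0–1), it is not an edgeless graph, so tw(G) ≥ 1. Combining the bounds, tw(G) = 1.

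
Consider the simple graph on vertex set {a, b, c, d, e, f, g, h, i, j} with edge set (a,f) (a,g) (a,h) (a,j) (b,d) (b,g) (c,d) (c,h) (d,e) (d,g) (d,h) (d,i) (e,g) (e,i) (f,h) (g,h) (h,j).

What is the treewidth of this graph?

A width-2 tree decomposition is:
Bags: B1 = {d, e, g}  B2 = {d, g, h}  B3 = {b, d, g}  B4 = {a, g, h}  B5 = {d, e, i}  B6 = {c, d, h}  B7 = {a, f, h}  B8 = {a, h, j}
Tree: B1–B2, B1–B3, B2–B4, B1–B5, B2–B6, B4–B7, B4–B8
Each bag holds 3 vertices, so the decomposition has width 2, which upper-bounds the treewidth. Conversely, {d, e, g} is a clique of size 3, and the vertices of any clique must share a bag in every tree decomposition; so some bag has ≥ 3 vertices and tw(G) ≥ 2. Combining the bounds, tw(G) = 2.

2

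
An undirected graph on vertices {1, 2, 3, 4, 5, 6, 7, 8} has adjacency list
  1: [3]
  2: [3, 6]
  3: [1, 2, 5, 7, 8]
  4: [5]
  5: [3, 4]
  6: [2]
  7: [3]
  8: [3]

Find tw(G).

1

A width-1 tree decomposition is:
Bags: B1 = {3, 8}  B2 = {3, 5}  B3 = {3, 7}  B4 = {2, 3}  B5 = {2, 6}  B6 = {1, 3}  B7 = {4, 5}
Tree: B1–B2, B2–B3, B2–B4, B4–B5, B4–B6, B2–B7
The largest bag has 2 vertices, giving width 1; this decomposition certifies tw(G) ≤ 1. Any graph with an edge has treewidth ≥ 1, and G has the edge 3–8. The upper and lower bounds meet at 1, so that is the treewidth.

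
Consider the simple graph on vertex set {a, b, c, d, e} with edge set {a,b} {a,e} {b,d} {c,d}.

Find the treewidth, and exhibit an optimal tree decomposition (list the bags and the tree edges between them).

Treewidth 1.
One such decomposition:
Bags: B1 = {c, d}  B2 = {b, d}  B3 = {a, b}  B4 = {a, e}
Tree: B1–B2, B2–B3, B3–B4

Every bag has size at most 2, so the width is 2 − 1 = 1 and tw(G) ≤ 1. Since G has at least one edge (e.g. c–d), it is not an edgeless graph, so tw(G) ≥ 1. Therefore the treewidth is 1.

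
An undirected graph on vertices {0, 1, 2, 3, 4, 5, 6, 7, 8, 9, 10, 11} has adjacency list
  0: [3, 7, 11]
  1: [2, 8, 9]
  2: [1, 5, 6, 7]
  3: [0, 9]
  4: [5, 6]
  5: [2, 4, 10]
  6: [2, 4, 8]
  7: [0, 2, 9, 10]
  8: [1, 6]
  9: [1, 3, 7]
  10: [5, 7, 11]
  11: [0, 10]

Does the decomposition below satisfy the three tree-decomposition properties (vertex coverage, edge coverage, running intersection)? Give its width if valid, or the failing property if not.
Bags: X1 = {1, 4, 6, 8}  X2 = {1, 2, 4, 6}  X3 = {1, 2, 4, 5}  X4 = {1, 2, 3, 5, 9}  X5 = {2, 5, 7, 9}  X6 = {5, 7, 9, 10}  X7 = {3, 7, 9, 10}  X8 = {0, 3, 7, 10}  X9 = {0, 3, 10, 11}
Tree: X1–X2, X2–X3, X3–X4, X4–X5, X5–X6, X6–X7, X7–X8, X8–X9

No — bags containing vertex 3 are not connected in the tree.

A tree decomposition must satisfy three properties: every vertex lies in some bag; for every edge, both endpoints lie together in some bag; and for every vertex, the bags containing it form a connected subtree. Here bags containing vertex 3 are not connected in the tree, so the decomposition is invalid.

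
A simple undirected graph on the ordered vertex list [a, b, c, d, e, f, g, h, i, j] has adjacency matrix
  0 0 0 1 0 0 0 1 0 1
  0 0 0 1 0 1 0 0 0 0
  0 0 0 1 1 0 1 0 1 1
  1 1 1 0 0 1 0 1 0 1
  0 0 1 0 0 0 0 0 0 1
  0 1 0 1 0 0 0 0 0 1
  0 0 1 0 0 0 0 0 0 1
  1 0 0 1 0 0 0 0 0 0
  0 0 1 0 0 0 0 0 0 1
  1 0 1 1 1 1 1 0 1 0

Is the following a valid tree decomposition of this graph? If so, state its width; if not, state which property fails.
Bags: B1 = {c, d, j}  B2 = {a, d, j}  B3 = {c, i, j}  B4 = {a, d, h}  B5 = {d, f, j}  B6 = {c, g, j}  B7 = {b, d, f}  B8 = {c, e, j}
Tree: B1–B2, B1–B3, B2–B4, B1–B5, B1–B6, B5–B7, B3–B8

Yes; width 2.

Every vertex of G appears in some bag (union = {a, b, c, d, e, f, g, h, i, j}); every edge is covered by a bag; and for each vertex v the set of bags containing v is connected in the bag tree. The decomposition is therefore valid. The largest bag has 3 vertices, so the width is 2.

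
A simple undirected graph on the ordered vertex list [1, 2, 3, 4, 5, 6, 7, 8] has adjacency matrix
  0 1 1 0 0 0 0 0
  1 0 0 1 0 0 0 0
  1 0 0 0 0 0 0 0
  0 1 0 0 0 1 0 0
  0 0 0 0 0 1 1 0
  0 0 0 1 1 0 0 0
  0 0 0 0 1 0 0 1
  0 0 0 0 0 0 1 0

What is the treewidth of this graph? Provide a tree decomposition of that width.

Treewidth 1.
One such decomposition:
Bags: B1 = {7, 8}  B2 = {5, 7}  B3 = {5, 6}  B4 = {4, 6}  B5 = {2, 4}  B6 = {1, 2}  B7 = {1, 3}
Tree: B1–B2, B2–B3, B3–B4, B4–B5, B5–B6, B6–B7

Every bag has size at most 2, so the width is 2 − 1 = 1 and tw(G) ≤ 1. Since G has at least one edge (e.g. 8–7), it is not an edgeless graph, so tw(G) ≥ 1. Combining the bounds, tw(G) = 1.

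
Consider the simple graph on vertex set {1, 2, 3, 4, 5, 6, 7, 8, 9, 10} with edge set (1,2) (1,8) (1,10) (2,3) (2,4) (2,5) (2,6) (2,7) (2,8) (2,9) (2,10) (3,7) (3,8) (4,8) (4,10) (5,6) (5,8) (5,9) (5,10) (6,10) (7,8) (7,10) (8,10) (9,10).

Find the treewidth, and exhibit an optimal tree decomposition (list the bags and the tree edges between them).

Treewidth 3.
Bags: B1 = {2, 5, 8, 10}  B2 = {2, 7, 8, 10}  B3 = {2, 3, 7, 8}  B4 = {2, 5, 6, 10}  B5 = {2, 4, 8, 10}  B6 = {1, 2, 8, 10}  B7 = {2, 5, 9, 10}
Tree: B1–B2, B2–B3, B1–B4, B2–B5, B5–B6, B4–B7

Each bag holds 4 vertices, so the decomposition has width 3, which upper-bounds the treewidth. For the lower bound, the 4 vertices {1, 2, 8, 10} are pairwise adjacent, and any tree decomposition puts a clique entirely inside one bag — forcing width ≥ 3. Combining the bounds, tw(G) = 3.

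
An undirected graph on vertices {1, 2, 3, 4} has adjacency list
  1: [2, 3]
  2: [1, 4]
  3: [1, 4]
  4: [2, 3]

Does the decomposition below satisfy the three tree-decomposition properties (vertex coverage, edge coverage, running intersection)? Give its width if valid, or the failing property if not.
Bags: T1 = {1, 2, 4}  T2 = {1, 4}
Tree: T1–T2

A tree decomposition must satisfy three properties: every vertex lies in some bag; for every edge, both endpoints lie together in some bag; and for every vertex, the bags containing it form a connected subtree. Here vertex 3 appears in no bag, so the decomposition is invalid.

No — vertex 3 appears in no bag.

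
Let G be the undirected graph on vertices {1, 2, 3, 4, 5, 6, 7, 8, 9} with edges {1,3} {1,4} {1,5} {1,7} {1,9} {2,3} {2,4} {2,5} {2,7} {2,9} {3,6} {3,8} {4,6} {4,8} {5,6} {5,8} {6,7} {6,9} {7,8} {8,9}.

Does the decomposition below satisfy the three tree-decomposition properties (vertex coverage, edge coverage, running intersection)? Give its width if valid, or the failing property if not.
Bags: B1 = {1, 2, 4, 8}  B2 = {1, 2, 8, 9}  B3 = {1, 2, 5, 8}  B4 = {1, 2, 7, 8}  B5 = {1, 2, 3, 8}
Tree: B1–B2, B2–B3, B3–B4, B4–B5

A tree decomposition must satisfy three properties: every vertex lies in some bag; for every edge, both endpoints lie together in some bag; and for every vertex, the bags containing it form a connected subtree. Here vertex 6 appears in no bag, so the decomposition is invalid.

No — vertex 6 appears in no bag.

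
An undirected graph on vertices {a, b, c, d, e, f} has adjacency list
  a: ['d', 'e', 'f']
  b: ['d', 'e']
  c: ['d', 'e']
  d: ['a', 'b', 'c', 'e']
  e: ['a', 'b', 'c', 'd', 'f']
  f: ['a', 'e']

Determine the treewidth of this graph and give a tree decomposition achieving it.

The largest bag has 3 vertices, giving width 2; this decomposition certifies tw(G) ≤ 2. Conversely, {c, d, e} is a clique of size 3, and the vertices of any clique must share a bag in every tree decomposition; so some bag has ≥ 3 vertices and tw(G) ≥ 2. Therefore the treewidth is 2.

Treewidth 2.
Bags: B1 = {a, d, e}  B2 = {a, e, f}  B3 = {c, d, e}  B4 = {b, d, e}
Tree: B1–B2, B1–B3, B1–B4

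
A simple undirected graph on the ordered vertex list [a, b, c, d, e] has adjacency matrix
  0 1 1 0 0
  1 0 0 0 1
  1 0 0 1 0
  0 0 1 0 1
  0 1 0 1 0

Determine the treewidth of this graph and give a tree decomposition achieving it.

Treewidth 2.
One optimal decomposition is:
Bags: B1 = {a, b, c}  B2 = {b, c, e}  B3 = {c, d, e}
Tree: B1–B2, B2–B3

Every bag has size at most 3, so the width is 3 − 1 = 2 and tw(G) ≤ 2. The edges c–a–b–e–d–c form a cycle, so G is not a tree and its treewidth is at least 2. The upper and lower bounds meet at 2, so that is the treewidth.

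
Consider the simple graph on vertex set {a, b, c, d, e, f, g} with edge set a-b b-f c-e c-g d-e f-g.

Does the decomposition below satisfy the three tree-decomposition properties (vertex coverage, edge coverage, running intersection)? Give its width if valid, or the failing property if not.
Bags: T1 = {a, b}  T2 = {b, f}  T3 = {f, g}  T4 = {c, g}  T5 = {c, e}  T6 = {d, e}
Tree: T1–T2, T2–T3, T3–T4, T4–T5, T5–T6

Yes; width 1.

Vertex coverage: the bags together contain {a, b, c, d, e, f, g}, the full vertex set. Edge coverage: each edge of G has both endpoints in at least one bag. Running intersection: for every vertex, the bags containing it form a connected subtree. All three properties hold, so this is a valid tree decomposition of width max|bag| − 1 = 1, and hence tw(G) ≤ 1.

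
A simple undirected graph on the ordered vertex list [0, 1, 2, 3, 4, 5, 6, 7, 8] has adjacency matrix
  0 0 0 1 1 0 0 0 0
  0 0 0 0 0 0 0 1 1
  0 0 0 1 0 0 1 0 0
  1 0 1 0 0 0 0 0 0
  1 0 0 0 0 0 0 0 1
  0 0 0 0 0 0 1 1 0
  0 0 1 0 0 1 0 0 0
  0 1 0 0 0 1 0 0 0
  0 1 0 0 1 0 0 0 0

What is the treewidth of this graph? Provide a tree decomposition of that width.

Every bag has size at most 3, so the width is 3 − 1 = 2 and tw(G) ≤ 2. Since 7–5–6–2–3–0–4–8–1–7 is a cycle in G, G is not acyclic. Forests are exactly the graphs of treewidth ≤ 1, so tw(G) ≥ 2. Combining the bounds, tw(G) = 2.

Treewidth 2.
Bags: B1 = {5, 6, 7}  B2 = {2, 6, 7}  B3 = {2, 3, 7}  B4 = {0, 3, 7}  B5 = {0, 4, 7}  B6 = {4, 7, 8}  B7 = {1, 7, 8}
Tree: B1–B2, B2–B3, B3–B4, B4–B5, B5–B6, B6–B7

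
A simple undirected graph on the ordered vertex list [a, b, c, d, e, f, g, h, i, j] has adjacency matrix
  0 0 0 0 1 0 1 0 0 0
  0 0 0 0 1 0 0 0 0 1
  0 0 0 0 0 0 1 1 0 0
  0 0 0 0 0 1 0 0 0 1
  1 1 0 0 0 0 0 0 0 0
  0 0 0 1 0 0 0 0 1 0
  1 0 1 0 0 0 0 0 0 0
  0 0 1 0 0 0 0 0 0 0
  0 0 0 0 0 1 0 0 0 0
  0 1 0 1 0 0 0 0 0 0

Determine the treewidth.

1

A width-1 tree decomposition is:
Bags: B1 = {f, i}  B2 = {d, f}  B3 = {d, j}  B4 = {b, j}  B5 = {b, e}  B6 = {a, e}  B7 = {a, g}  B8 = {c, g}  B9 = {c, h}
Tree: B1–B2, B2–B3, B3–B4, B4–B5, B5–B6, B6–B7, B7–B8, B8–B9
Each bag holds 2 vertices, so the decomposition has width 1, which upper-bounds the treewidth. Since G has at least one edge (e.g. i–f), it is not an edgeless graph, so tw(G) ≥ 1. Therefore the treewidth is 1.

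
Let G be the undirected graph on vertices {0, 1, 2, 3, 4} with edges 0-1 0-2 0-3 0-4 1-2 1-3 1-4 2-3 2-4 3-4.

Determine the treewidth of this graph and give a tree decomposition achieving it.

With just one bag of size 5, the width is 5 − 1 = 4, so tw(G) ≤ 4. Conversely, {0, 1, 2, 3, 4} is a clique of size 5, and the vertices of any clique must share a bag in every tree decomposition; so some bag has ≥ 5 vertices and tw(G) ≥ 4. Combining the bounds, tw(G) = 4.

Treewidth 4.
Bags: B1 = {0, 1, 2, 3, 4}
Tree: (single bag)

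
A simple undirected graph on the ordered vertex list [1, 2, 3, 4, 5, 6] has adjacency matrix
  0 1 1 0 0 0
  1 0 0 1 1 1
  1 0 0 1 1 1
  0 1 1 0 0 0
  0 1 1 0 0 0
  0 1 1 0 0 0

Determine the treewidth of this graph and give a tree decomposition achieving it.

Every bag has size at most 3, so the width is 3 − 1 = 2 and tw(G) ≤ 2. The edges 6–3–1–2–6 form a cycle, so G is not a tree and its treewidth is at least 2. Combining the bounds, tw(G) = 2.

Treewidth 2.
One optimal decomposition is:
Bags: B1 = {2, 3, 6}  B2 = {1, 2, 3}  B3 = {2, 3, 5}  B4 = {2, 3, 4}
Tree: B1–B2, B2–B3, B3–B4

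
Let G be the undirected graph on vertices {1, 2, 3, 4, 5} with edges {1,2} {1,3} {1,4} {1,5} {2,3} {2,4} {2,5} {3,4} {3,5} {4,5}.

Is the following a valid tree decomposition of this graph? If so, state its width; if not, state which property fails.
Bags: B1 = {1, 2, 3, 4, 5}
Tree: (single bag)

Yes; width 4.

Checking the three conditions: (i) the bags cover all of {1, 2, 3, 4, 5}; (ii) for each edge, some bag contains both endpoints; (iii) the bags containing any fixed vertex form a subtree. All hold, so the decomposition is valid with width 5 − 1 = 4.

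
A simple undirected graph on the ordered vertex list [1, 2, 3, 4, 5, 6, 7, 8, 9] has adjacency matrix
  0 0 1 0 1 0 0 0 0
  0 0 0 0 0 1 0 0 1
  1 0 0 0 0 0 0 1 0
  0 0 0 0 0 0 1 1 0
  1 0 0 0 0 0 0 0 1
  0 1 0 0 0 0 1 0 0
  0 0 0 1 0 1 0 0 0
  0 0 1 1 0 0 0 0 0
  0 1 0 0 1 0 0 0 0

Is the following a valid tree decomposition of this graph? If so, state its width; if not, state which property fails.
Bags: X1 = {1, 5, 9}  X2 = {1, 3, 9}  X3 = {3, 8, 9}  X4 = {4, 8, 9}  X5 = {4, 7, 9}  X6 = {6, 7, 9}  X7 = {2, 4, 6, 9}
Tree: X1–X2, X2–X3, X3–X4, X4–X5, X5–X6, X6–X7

A tree decomposition must satisfy three properties: every vertex lies in some bag; for every edge, both endpoints lie together in some bag; and for every vertex, the bags containing it form a connected subtree. Here bags containing vertex 4 are not connected in the tree, so the decomposition is invalid.

No — bags containing vertex 4 are not connected in the tree.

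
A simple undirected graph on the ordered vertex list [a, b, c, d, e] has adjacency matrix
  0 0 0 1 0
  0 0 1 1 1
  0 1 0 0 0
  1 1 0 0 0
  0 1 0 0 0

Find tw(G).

1

A width-1 tree decomposition is:
Bags: B1 = {b, d}  B2 = {b, c}  B3 = {a, d}  B4 = {b, e}
Tree: B1–B2, B1–B3, B2–B4
Every bag has size at most 2, so the width is 2 − 1 = 1 and tw(G) ≤ 1. G has an edge, so its treewidth is at least 1. The upper and lower bounds meet at 1, so that is the treewidth.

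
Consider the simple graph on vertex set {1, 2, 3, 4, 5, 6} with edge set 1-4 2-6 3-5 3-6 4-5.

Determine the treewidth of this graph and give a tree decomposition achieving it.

Every bag has size at most 2, so the width is 2 − 1 = 1 and tw(G) ≤ 1. G has an edge, so its treewidth is at least 1. Combining the bounds, tw(G) = 1.

Treewidth 1.
One such decomposition:
Bags: B1 = {2, 6}  B2 = {3, 6}  B3 = {3, 5}  B4 = {4, 5}  B5 = {1, 4}
Tree: B1–B2, B2–B3, B3–B4, B4–B5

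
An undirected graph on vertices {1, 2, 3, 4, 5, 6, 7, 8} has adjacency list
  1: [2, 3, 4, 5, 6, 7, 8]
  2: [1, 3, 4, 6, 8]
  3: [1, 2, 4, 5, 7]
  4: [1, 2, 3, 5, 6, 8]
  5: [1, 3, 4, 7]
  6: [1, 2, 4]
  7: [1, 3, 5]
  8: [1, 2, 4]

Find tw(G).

3

A width-3 tree decomposition is:
Bags: B1 = {1, 2, 4, 6}  B2 = {1, 2, 4, 8}  B3 = {1, 2, 3, 4}  B4 = {1, 3, 4, 5}  B5 = {1, 3, 5, 7}
Tree: B1–B2, B2–B3, B3–B4, B4–B5
Every bag has size at most 4, so the width is 4 − 1 = 3 and tw(G) ≤ 3. On the other hand G contains the 4-clique {1, 2, 4, 8}. A clique must lie in a single bag of any decomposition, so no decomposition can have width below 3. Therefore the treewidth is 3.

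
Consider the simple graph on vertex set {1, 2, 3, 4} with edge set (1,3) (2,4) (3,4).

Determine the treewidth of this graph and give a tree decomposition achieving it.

Every bag has size at most 2, so the width is 2 − 1 = 1 and tw(G) ≤ 1. Since G has at least one edge (e.g. 1–3), it is not an edgeless graph, so tw(G) ≥ 1. Therefore the treewidth is 1.

Treewidth 1.
One optimal decomposition is:
Bags: B1 = {1, 3}  B2 = {3, 4}  B3 = {2, 4}
Tree: B1–B2, B2–B3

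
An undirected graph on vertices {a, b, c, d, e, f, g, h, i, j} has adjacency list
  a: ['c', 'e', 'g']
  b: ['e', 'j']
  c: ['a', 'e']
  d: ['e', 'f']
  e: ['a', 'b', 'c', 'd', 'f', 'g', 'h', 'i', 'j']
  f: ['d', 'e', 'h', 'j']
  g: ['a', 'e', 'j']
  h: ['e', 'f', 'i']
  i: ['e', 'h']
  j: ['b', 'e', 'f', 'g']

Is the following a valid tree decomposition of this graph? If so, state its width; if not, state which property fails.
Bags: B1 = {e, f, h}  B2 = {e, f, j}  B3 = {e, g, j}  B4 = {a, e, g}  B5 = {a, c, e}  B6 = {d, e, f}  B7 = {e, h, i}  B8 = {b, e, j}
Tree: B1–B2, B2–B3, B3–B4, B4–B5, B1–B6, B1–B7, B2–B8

Checking the three conditions: (i) the bags cover all of {a, b, c, d, e, f, g, h, i, j}; (ii) for each edge, some bag contains both endpoints; (iii) the bags containing any fixed vertex form a subtree. All hold, so the decomposition is valid with width 3 − 1 = 2.

Yes; width 2.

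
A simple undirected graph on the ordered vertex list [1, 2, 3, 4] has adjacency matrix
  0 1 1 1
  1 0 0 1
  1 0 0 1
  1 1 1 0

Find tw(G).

2

A width-2 tree decomposition is:
Bags: B1 = {1, 2, 4}  B2 = {1, 3, 4}
Tree: B1–B2
The largest bag has 3 vertices, giving width 2; this decomposition certifies tw(G) ≤ 2. For the lower bound, the 3 vertices {1, 2, 4} are pairwise adjacent, and any tree decomposition puts a clique entirely inside one bag — forcing width ≥ 2. Hence tw(G) = 2 exactly.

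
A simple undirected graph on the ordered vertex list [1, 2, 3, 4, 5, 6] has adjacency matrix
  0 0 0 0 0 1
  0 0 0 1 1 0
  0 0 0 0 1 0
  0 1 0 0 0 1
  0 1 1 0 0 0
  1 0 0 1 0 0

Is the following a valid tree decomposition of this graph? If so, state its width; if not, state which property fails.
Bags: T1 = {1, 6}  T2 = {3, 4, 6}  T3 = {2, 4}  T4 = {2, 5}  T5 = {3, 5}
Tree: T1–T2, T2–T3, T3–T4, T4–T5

No — bags containing vertex 3 are not connected in the tree.

A tree decomposition must satisfy three properties: every vertex lies in some bag; for every edge, both endpoints lie together in some bag; and for every vertex, the bags containing it form a connected subtree. Here bags containing vertex 3 are not connected in the tree, so the decomposition is invalid.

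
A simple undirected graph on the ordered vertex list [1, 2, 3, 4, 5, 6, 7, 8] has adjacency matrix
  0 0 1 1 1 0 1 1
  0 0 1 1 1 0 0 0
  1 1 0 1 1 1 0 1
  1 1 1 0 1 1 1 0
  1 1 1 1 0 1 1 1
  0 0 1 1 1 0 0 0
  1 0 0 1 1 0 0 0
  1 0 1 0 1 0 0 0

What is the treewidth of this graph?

A width-3 tree decomposition is:
Bags: B1 = {1, 3, 4, 5}  B2 = {1, 4, 5, 7}  B3 = {2, 3, 4, 5}  B4 = {3, 4, 5, 6}  B5 = {1, 3, 5, 8}
Tree: B1–B2, B1–B3, B1–B4, B1–B5
Every bag has size at most 4, so the width is 4 − 1 = 3 and tw(G) ≤ 3. Conversely, {1, 3, 5, 8} is a clique of size 4, and the vertices of any clique must share a bag in every tree decomposition; so some bag has ≥ 4 vertices and tw(G) ≥ 3. Hence tw(G) = 3 exactly.

3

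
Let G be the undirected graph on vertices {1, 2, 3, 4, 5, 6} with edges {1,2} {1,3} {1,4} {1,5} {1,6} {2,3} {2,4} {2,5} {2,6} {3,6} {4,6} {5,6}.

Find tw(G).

3

A width-3 tree decomposition is:
Bags: B1 = {1, 2, 3, 6}  B2 = {1, 2, 5, 6}  B3 = {1, 2, 4, 6}
Tree: B1–B2, B2–B3
The largest bag has 4 vertices, giving width 3; this decomposition certifies tw(G) ≤ 3. On the other hand G contains the 4-clique {1, 2, 3, 6}. A clique must lie in a single bag of any decomposition, so no decomposition can have width below 3. Hence tw(G) = 3 exactly.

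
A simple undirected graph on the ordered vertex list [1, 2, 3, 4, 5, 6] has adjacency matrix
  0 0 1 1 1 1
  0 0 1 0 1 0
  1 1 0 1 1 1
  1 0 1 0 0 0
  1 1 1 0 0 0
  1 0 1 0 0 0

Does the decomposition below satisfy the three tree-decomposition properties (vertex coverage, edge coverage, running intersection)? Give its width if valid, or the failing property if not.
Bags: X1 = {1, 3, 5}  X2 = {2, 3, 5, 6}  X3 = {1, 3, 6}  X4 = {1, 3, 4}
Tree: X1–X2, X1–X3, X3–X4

No — bags containing vertex 6 are not connected in the tree.

A tree decomposition must satisfy three properties: every vertex lies in some bag; for every edge, both endpoints lie together in some bag; and for every vertex, the bags containing it form a connected subtree. Here bags containing vertex 6 are not connected in the tree, so the decomposition is invalid.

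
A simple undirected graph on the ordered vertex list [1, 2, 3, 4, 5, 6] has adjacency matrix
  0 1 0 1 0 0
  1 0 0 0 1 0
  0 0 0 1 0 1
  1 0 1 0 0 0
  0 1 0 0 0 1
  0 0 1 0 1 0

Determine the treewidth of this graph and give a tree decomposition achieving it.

The largest bag has 3 vertices, giving width 2; this decomposition certifies tw(G) ≤ 2. The edges 1–2–5–6–3–4–1 form a cycle, so G is not a tree and its treewidth is at least 2. The upper and lower bounds meet at 2, so that is the treewidth.

Treewidth 2.
Bags: B1 = {1, 2, 5}  B2 = {1, 5, 6}  B3 = {1, 3, 6}  B4 = {1, 3, 4}
Tree: B1–B2, B2–B3, B3–B4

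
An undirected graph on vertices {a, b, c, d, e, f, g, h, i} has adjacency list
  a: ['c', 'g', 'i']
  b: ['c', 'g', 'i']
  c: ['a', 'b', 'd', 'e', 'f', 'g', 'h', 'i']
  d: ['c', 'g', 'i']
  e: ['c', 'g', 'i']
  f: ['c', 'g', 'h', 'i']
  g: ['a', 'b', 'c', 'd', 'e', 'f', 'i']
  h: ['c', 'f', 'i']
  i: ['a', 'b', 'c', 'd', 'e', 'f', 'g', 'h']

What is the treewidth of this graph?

A width-3 tree decomposition is:
Bags: B1 = {b, c, g, i}  B2 = {c, e, g, i}  B3 = {c, f, g, i}  B4 = {c, d, g, i}  B5 = {c, f, h, i}  B6 = {a, c, g, i}
Tree: B1–B2, B2–B3, B3–B4, B3–B5, B4–B6
Each bag holds 4 vertices, so the decomposition has width 3, which upper-bounds the treewidth. On the other hand G contains the 4-clique {c, d, g, i}. A clique must lie in a single bag of any decomposition, so no decomposition can have width below 3. The upper and lower bounds meet at 3, so that is the treewidth.

3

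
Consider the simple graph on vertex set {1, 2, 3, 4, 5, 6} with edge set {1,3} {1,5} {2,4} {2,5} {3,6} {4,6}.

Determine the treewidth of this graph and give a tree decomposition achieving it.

The largest bag has 3 vertices, giving width 2; this decomposition certifies tw(G) ≤ 2. Since 4–2–5–1–3–6–4 is a cycle in G, G is not acyclic. Forests are exactly the graphs of treewidth ≤ 1, so tw(G) ≥ 2. Hence tw(G) = 2 exactly.

Treewidth 2.
One optimal decomposition is:
Bags: B1 = {2, 4, 5}  B2 = {1, 4, 5}  B3 = {1, 3, 4}  B4 = {3, 4, 6}
Tree: B1–B2, B2–B3, B3–B4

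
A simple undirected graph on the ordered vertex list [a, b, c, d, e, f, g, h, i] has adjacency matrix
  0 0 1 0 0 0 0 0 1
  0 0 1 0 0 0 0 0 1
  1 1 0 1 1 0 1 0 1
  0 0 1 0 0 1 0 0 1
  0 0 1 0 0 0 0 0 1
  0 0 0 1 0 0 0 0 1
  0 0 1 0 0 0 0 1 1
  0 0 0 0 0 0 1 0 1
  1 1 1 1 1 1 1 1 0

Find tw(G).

2

A width-2 tree decomposition is:
Bags: B1 = {c, g, i}  B2 = {c, d, i}  B3 = {c, e, i}  B4 = {a, c, i}  B5 = {g, h, i}  B6 = {b, c, i}  B7 = {d, f, i}
Tree: B1–B2, B2–B3, B1–B4, B1–B5, B3–B6, B2–B7
Each bag holds 3 vertices, so the decomposition has width 2, which upper-bounds the treewidth. For the lower bound, the 3 vertices {g, h, i} are pairwise adjacent, and any tree decomposition puts a clique entirely inside one bag — forcing width ≥ 2. Hence tw(G) = 2 exactly.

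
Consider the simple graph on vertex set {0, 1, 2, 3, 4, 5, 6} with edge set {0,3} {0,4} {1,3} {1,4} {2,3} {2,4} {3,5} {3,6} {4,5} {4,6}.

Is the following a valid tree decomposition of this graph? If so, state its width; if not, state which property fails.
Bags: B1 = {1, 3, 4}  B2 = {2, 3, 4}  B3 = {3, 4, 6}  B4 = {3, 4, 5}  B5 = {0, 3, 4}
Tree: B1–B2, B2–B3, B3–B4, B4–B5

Yes; width 2.

Vertex coverage: the bags together contain {0, 1, 2, 3, 4, 5, 6}, the full vertex set. Edge coverage: each edge of G has both endpoints in at least one bag. Running intersection: for every vertex, the bags containing it form a connected subtree. All three properties hold, so this is a valid tree decomposition of width max|bag| − 1 = 2, and hence tw(G) ≤ 2.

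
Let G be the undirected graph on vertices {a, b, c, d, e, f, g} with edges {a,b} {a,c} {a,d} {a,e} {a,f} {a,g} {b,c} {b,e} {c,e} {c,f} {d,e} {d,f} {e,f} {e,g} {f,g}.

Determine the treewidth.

3

A width-3 tree decomposition is:
Bags: B1 = {a, c, e, f}  B2 = {a, d, e, f}  B3 = {a, b, c, e}  B4 = {a, e, f, g}
Tree: B1–B2, B1–B3, B2–B4
Each bag holds 4 vertices, so the decomposition has width 3, which upper-bounds the treewidth. Conversely, {a, d, e, f} is a clique of size 4, and the vertices of any clique must share a bag in every tree decomposition; so some bag has ≥ 4 vertices and tw(G) ≥ 3. Hence tw(G) = 3 exactly.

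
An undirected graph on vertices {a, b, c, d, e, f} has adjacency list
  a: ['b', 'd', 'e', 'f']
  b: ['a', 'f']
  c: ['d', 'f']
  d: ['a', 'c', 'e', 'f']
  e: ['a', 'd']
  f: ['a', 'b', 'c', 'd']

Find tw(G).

A width-2 tree decomposition is:
Bags: B1 = {a, b, f}  B2 = {a, d, f}  B3 = {c, d, f}  B4 = {a, d, e}
Tree: B1–B2, B2–B3, B2–B4
Every bag has size at most 3, so the width is 3 − 1 = 2 and tw(G) ≤ 2. Conversely, {c, d, f} is a clique of size 3, and the vertices of any clique must share a bag in every tree decomposition; so some bag has ≥ 3 vertices and tw(G) ≥ 2. Therefore the treewidth is 2.

2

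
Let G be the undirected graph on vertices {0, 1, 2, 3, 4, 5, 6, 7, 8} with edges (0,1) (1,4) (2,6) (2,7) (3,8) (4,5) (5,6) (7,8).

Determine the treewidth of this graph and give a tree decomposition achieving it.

Treewidth 1.
One such decomposition:
Bags: B1 = {0, 1}  B2 = {1, 4}  B3 = {4, 5}  B4 = {5, 6}  B5 = {2, 6}  B6 = {2, 7}  B7 = {7, 8}  B8 = {3, 8}
Tree: B1–B2, B2–B3, B3–B4, B4–B5, B5–B6, B6–B7, B7–B8

The largest bag has 2 vertices, giving width 1; this decomposition certifies tw(G) ≤ 1. Any graph with an edge has treewidth ≥ 1, and G has the edge 0–1. Hence tw(G) = 1 exactly.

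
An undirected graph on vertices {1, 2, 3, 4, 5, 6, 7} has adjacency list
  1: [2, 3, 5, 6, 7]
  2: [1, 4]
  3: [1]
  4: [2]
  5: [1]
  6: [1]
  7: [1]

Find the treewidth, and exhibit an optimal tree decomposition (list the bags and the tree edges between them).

Treewidth 1.
One optimal decomposition is:
Bags: B1 = {1, 3}  B2 = {1, 5}  B3 = {1, 2}  B4 = {1, 7}  B5 = {1, 6}  B6 = {2, 4}
Tree: B1–B2, B2–B3, B2–B4, B4–B5, B3–B6

Every bag has size at most 2, so the width is 2 − 1 = 1 and tw(G) ≤ 1. Since G has at least one edge (e.g. 1–3), it is not an edgeless graph, so tw(G) ≥ 1. The upper and lower bounds meet at 1, so that is the treewidth.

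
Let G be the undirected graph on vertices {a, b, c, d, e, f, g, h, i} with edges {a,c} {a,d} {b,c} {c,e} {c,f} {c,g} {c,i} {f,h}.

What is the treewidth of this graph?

A width-1 tree decomposition is:
Bags: B1 = {c, i}  B2 = {a, c}  B3 = {c, e}  B4 = {a, d}  B5 = {c, g}  B6 = {c, f}  B7 = {f, h}  B8 = {b, c}
Tree: B1–B2, B1–B3, B2–B4, B2–B5, B3–B6, B6–B7, B3–B8
Each bag holds 2 vertices, so the decomposition has width 1, which upper-bounds the treewidth. Any graph with an edge has treewidth ≥ 1, and G has the edge i–c. Therefore the treewidth is 1.

1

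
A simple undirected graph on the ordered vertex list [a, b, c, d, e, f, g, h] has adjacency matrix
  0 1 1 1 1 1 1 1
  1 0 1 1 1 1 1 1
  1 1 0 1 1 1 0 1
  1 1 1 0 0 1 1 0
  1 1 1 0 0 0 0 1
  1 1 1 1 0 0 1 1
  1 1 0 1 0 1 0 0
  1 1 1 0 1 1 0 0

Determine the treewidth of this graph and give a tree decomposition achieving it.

Treewidth 4.
One such decomposition:
Bags: B1 = {a, b, c, f, h}  B2 = {a, b, c, d, f}  B3 = {a, b, d, f, g}  B4 = {a, b, c, e, h}
Tree: B1–B2, B2–B3, B1–B4

Every bag has size at most 5, so the width is 5 − 1 = 4 and tw(G) ≤ 4. For the lower bound, the 5 vertices {a, b, c, e, h} are pairwise adjacent, and any tree decomposition puts a clique entirely inside one bag — forcing width ≥ 4. Therefore the treewidth is 4.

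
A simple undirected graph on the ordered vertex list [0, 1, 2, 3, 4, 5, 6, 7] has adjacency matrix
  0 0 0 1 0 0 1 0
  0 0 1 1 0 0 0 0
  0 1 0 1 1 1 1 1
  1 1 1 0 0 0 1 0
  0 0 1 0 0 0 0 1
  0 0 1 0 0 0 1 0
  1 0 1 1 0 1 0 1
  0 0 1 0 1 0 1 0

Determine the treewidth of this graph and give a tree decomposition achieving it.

Each bag holds 3 vertices, so the decomposition has width 2, which upper-bounds the treewidth. For the lower bound, the 3 vertices {0, 3, 6} are pairwise adjacent, and any tree decomposition puts a clique entirely inside one bag — forcing width ≥ 2. The upper and lower bounds meet at 2, so that is the treewidth.

Treewidth 2.
One such decomposition:
Bags: B1 = {2, 6, 7}  B2 = {2, 3, 6}  B3 = {1, 2, 3}  B4 = {2, 5, 6}  B5 = {2, 4, 7}  B6 = {0, 3, 6}
Tree: B1–B2, B2–B3, B2–B4, B1–B5, B2–B6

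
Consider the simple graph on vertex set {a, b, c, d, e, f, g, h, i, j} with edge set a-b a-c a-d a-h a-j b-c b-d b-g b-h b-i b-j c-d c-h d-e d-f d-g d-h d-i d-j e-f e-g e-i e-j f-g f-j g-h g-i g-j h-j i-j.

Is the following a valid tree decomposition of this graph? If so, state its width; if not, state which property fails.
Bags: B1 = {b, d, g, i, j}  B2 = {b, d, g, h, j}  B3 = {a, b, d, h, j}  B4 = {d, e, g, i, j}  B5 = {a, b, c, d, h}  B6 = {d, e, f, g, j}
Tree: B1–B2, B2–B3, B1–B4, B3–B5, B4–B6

Yes; width 4.

Checking the three conditions: (i) the bags cover all of {a, b, c, d, e, f, g, h, i, j}; (ii) for each edge, some bag contains both endpoints; (iii) the bags containing any fixed vertex form a subtree. All hold, so the decomposition is valid with width 5 − 1 = 4.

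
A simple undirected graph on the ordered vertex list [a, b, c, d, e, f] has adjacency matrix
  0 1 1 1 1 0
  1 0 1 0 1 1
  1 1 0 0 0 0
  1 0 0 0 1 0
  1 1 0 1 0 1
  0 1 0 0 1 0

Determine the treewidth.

A width-2 tree decomposition is:
Bags: B1 = {a, b, e}  B2 = {b, e, f}  B3 = {a, d, e}  B4 = {a, b, c}
Tree: B1–B2, B1–B3, B1–B4
Each bag holds 3 vertices, so the decomposition has width 2, which upper-bounds the treewidth. On the other hand G contains the 3-clique {a, d, e}. A clique must lie in a single bag of any decomposition, so no decomposition can have width below 2. The upper and lower bounds meet at 2, so that is the treewidth.

2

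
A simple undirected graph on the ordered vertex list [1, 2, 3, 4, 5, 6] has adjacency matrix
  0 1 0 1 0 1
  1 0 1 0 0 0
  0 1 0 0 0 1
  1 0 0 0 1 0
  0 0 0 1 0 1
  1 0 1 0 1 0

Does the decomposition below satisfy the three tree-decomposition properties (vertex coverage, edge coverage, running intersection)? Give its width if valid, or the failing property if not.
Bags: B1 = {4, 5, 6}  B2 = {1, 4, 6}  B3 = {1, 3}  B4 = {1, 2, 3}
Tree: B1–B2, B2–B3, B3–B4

No — edge (6,3) lies in no bag.

A tree decomposition must satisfy three properties: every vertex lies in some bag; for every edge, both endpoints lie together in some bag; and for every vertex, the bags containing it form a connected subtree. Here edge (6,3) lies in no bag, so the decomposition is invalid.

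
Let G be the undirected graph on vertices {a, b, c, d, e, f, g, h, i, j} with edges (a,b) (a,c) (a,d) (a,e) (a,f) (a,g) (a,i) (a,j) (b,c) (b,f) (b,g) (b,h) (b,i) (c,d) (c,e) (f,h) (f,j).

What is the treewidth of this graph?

A width-2 tree decomposition is:
Bags: B1 = {a, b, g}  B2 = {a, b, f}  B3 = {a, f, j}  B4 = {b, f, h}  B5 = {a, b, c}  B6 = {a, b, i}  B7 = {a, c, d}  B8 = {a, c, e}
Tree: B1–B2, B2–B3, B2–B4, B2–B5, B5–B6, B5–B7, B7–B8
The largest bag has 3 vertices, giving width 2; this decomposition certifies tw(G) ≤ 2. For the lower bound, the 3 vertices {b, f, h} are pairwise adjacent, and any tree decomposition puts a clique entirely inside one bag — forcing width ≥ 2. Therefore the treewidth is 2.

2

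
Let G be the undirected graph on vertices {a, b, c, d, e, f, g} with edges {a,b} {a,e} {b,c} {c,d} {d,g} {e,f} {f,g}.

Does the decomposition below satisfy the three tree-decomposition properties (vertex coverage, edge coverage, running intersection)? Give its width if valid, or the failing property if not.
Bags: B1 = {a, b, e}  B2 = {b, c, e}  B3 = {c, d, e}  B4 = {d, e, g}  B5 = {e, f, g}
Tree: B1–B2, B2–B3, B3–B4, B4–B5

Every vertex of G appears in some bag (union = {a, b, c, d, e, f, g}); every edge is covered by a bag; and for each vertex v the set of bags containing v is connected in the bag tree. The decomposition is therefore valid. The largest bag has 3 vertices, so the width is 2.

Yes; width 2.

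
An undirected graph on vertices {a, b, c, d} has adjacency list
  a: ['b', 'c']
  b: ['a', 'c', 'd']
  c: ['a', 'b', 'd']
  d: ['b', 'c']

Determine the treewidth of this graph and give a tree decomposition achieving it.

Treewidth 2.
One such decomposition:
Bags: B1 = {a, b, c}  B2 = {b, c, d}
Tree: B1–B2

Each bag holds 3 vertices, so the decomposition has width 2, which upper-bounds the treewidth. For the lower bound, the 3 vertices {b, c, d} are pairwise adjacent, and any tree decomposition puts a clique entirely inside one bag — forcing width ≥ 2. Hence tw(G) = 2 exactly.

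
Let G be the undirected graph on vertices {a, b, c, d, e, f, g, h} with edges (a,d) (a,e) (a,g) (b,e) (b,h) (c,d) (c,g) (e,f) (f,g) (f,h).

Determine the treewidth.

A width-2 tree decomposition is:
Bags: B1 = {b, e, h}  B2 = {e, f, h}  B3 = {a, e, f}  B4 = {a, f, g}  B5 = {a, d, g}  B6 = {c, d, g}
Tree: B1–B2, B2–B3, B3–B4, B4–B5, B5–B6
Each bag holds 3 vertices, so the decomposition has width 2, which upper-bounds the treewidth. The edges b–h–f–e–b form a cycle, so G is not a tree and its treewidth is at least 2. Hence tw(G) = 2 exactly.

2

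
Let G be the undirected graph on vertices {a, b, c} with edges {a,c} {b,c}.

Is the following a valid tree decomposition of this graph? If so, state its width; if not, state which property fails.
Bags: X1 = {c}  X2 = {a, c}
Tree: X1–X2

No — vertex b appears in no bag.

A tree decomposition must satisfy three properties: every vertex lies in some bag; for every edge, both endpoints lie together in some bag; and for every vertex, the bags containing it form a connected subtree. Here vertex b appears in no bag, so the decomposition is invalid.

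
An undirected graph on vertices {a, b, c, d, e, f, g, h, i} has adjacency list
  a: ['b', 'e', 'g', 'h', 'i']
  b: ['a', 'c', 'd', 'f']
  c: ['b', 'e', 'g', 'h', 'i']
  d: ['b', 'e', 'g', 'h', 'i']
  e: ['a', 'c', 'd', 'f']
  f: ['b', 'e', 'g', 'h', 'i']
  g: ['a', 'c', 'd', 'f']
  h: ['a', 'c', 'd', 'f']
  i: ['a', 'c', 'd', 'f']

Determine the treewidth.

A width-4 tree decomposition is:
Bags: B1 = {a, c, d, f, g}  B2 = {a, c, d, f, h}  B3 = {a, b, c, d, f}  B4 = {a, c, d, e, f}  B5 = {a, c, d, f, i}
Tree: B1–B2, B2–B3, B3–B4, B4–B5
Every bag has size at most 5, so the width is 5 − 1 = 4 and tw(G) ≤ 4. For the lower bound: the 5 vertex sets {c,g}, {f,h}, {a,b}, {d}, {e} are disjoint, each induces a connected subgraph, and every pair is joined by at least one edge of G. Contracting each set to a single vertex therefore yields K_{5} as a minor, and since treewidth is minor-monotone, tw(G) ≥ tw(K_{5}) = 4. Combining the bounds, tw(G) = 4.

4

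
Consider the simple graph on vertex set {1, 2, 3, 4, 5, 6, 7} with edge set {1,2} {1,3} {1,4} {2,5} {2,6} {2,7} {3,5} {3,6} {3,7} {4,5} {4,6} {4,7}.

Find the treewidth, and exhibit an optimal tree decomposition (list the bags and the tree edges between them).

Treewidth 3.
Bags: B1 = {2, 3, 4, 5}  B2 = {2, 3, 4, 6}  B3 = {2, 3, 4, 7}  B4 = {1, 2, 3, 4}
Tree: B1–B2, B2–B3, B3–B4

The largest bag has 4 vertices, giving width 3; this decomposition certifies tw(G) ≤ 3. For the lower bound: the 4 vertex sets {3,5}, {4,6}, {2}, {7} are disjoint, each induces a connected subgraph, and every pair is joined by at least one edge of G. Contracting each set to a single vertex therefore yields K_{4} as a minor, and since treewidth is minor-monotone, tw(G) ≥ tw(K_{4}) = 3. Hence tw(G) = 3 exactly.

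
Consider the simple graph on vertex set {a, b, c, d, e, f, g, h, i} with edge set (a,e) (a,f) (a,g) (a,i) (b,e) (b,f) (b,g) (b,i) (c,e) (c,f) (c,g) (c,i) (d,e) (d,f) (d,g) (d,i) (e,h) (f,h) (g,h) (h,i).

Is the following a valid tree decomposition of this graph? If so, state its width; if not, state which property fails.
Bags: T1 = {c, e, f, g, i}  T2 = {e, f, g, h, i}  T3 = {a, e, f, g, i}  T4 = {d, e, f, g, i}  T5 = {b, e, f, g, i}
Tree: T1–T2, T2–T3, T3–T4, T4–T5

Every vertex of G appears in some bag (union = {a, b, c, d, e, f, g, h, i}); every edge is covered by a bag; and for each vertex v the set of bags containing v is connected in the bag tree. The decomposition is therefore valid. The largest bag has 5 vertices, so the width is 4.

Yes; width 4.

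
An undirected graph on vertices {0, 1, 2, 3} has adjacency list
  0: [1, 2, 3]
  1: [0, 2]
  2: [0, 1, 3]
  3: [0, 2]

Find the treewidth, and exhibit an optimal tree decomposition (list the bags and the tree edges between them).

Treewidth 2.
One optimal decomposition is:
Bags: B1 = {0, 2, 3}  B2 = {0, 1, 2}
Tree: B1–B2

The largest bag has 3 vertices, giving width 2; this decomposition certifies tw(G) ≤ 2. For the lower bound, the 3 vertices {0, 1, 2} are pairwise adjacent, and any tree decomposition puts a clique entirely inside one bag — forcing width ≥ 2. Hence tw(G) = 2 exactly.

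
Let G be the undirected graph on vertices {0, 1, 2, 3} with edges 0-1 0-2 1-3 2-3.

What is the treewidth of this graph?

A width-2 tree decomposition is:
Bags: B1 = {0, 2, 3}  B2 = {0, 1, 3}
Tree: B1–B2
The largest bag has 3 vertices, giving width 2; this decomposition certifies tw(G) ≤ 2. The edges 3–2–0–1–3 form a cycle, so G is not a tree and its treewidth is at least 2. Combining the bounds, tw(G) = 2.

2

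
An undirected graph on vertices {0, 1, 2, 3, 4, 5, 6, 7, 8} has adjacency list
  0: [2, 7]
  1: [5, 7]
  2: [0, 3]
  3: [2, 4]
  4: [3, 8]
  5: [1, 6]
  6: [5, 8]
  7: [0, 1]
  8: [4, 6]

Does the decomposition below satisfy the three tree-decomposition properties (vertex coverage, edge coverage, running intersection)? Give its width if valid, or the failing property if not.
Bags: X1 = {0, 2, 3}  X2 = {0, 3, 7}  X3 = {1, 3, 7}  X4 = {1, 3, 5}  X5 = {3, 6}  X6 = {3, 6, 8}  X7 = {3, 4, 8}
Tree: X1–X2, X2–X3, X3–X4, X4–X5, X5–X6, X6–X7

No — edge (5,6) lies in no bag.

A tree decomposition must satisfy three properties: every vertex lies in some bag; for every edge, both endpoints lie together in some bag; and for every vertex, the bags containing it form a connected subtree. Here edge (5,6) lies in no bag, so the decomposition is invalid.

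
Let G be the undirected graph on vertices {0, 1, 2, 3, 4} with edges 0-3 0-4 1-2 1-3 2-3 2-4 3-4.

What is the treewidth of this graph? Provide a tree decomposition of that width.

Treewidth 2.
One such decomposition:
Bags: B1 = {1, 2, 3}  B2 = {2, 3, 4}  B3 = {0, 3, 4}
Tree: B1–B2, B2–B3

The largest bag has 3 vertices, giving width 2; this decomposition certifies tw(G) ≤ 2. Conversely, {0, 3, 4} is a clique of size 3, and the vertices of any clique must share a bag in every tree decomposition; so some bag has ≥ 3 vertices and tw(G) ≥ 2. Therefore the treewidth is 2.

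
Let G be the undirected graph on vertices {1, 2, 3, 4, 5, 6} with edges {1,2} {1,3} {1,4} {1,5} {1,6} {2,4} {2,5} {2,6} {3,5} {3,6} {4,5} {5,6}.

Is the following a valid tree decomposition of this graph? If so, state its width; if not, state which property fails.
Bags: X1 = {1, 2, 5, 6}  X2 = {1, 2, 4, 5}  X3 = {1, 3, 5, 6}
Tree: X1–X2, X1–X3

Yes; width 3.

Checking the three conditions: (i) the bags cover all of {1, 2, 3, 4, 5, 6}; (ii) for each edge, some bag contains both endpoints; (iii) the bags containing any fixed vertex form a subtree. All hold, so the decomposition is valid with width 4 − 1 = 3.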